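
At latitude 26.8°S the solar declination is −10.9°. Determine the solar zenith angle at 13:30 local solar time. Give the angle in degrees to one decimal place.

Hour angle H = 15° × (13.5 − 12) = 22.50°.
cos θ_z = sin φ sin δ + cos φ cos δ cos H = (-0.4509)(-0.1891) + (0.8926)(0.9820)(0.9239) = 0.8951.
θ_z = arccos(0.8951) = 26.48°.

26.5°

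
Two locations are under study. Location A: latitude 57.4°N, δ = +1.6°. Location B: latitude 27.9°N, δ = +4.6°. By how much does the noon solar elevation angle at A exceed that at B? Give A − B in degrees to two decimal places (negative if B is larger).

-32.50°

A: 90° − |57.4 − (1.6)| = 34.20°.
B: 90° − |27.9 − (4.6)| = 66.70°.
A − B = 34.20 − 66.70 = -32.50°.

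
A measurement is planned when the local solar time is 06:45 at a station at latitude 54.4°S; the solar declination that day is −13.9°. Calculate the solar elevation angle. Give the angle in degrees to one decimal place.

Hour angle H = 15° × (6.75 − 12) = -78.75°.
cos θ_z = sin φ sin δ + cos φ cos δ cos H = (-0.8131)(-0.2402) + (0.5821)(0.9707)(0.1951) = 0.3055.
θ_z = arccos(0.3055) = 72.21°, so the elevation is 90° − 72.21° = 17.79°.

17.8°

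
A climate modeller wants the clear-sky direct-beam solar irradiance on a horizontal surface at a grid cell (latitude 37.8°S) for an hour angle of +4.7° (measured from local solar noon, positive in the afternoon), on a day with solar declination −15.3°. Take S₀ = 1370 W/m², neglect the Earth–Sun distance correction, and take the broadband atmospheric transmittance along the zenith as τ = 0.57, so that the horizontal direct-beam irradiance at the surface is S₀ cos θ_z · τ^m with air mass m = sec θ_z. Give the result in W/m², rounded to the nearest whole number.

686 W/m²

cos θ_z = sin φ sin δ + cos φ cos δ cos H = (-0.6129)(-0.2639) + (0.7902)(0.9646)(0.9966) = 0.9214.
Air mass m = 1/cos θ_z = 1/0.9214 = 1.085; τ^m = 0.57^1.085 = 0.5434.
Surface direct beam = 1370 × 0.9214 × 0.5434 = 685.94 W/m².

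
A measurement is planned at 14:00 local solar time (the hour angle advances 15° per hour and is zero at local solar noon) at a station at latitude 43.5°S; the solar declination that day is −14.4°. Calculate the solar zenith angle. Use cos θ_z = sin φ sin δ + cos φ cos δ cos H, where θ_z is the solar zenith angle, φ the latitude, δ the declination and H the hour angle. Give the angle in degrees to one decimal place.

Hour angle H = 15° × (14 − 12) = 30.00°.
With φ = -43.5°, δ = -14.4°, H = 30.00°: sin φ sin δ = 0.1712, cos φ cos δ cos H = 0.6085, so cos θ_z = 0.7797.
θ_z = arccos(0.7797) = 38.77°.

38.8°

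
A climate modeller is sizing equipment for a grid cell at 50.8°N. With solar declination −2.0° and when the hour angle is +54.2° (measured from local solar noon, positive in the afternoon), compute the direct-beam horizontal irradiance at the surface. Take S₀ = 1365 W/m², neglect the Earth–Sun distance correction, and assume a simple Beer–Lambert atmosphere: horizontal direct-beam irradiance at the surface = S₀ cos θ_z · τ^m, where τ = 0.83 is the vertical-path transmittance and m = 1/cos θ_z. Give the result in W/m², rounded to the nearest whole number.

With φ = 50.8°, δ = -2.0°, H = 54.20°: sin φ sin δ = -0.0270, cos φ cos δ cos H = 0.3695, so cos θ_z = 0.3425.
Air mass m = 1/cos θ_z = 1/0.3425 = 2.920; τ^m = 0.83^2.920 = 0.5804.
Surface direct beam = 1365 × 0.3425 × 0.5804 = 271.34 W/m².

271 W/m²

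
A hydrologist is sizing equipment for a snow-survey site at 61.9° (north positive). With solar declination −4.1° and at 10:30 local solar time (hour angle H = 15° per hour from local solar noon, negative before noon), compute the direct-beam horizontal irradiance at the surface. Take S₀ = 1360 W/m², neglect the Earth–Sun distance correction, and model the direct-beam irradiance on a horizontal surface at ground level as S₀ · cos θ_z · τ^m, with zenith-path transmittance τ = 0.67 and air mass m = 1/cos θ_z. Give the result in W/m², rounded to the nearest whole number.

Hour angle H = 15° × (10.5 − 12) = -22.50°.
With φ = 61.9°, δ = -4.1°, H = -22.50°: sin φ sin δ = -0.0631, cos φ cos δ cos H = 0.4340, so cos θ_z = 0.3709.
Air mass m = 1/cos θ_z = 1/0.3709 = 2.696; τ^m = 0.67^2.696 = 0.3397.
Surface direct beam = 1360 × 0.3709 × 0.3397 = 171.35 W/m².

171 W/m²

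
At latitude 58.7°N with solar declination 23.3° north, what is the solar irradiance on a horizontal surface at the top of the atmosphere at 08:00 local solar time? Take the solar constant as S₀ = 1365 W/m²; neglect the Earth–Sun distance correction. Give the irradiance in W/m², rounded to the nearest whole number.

Hour angle H = 15° × (8 − 12) = -60.00°.
cos θ_z = sin(58.7°) sin(23.3°) + cos(58.7°) cos(23.3°) cos(-60.00°) = 0.3380 + 0.2386 = 0.5766.
Top-of-atmosphere irradiance = S₀ cos θ_z = 1365 × 0.5766 = 787.06 W/m².

787 W/m²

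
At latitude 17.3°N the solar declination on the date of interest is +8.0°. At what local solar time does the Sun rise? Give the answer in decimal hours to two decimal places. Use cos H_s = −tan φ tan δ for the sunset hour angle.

5.83 h

The sunset hour angle satisfies cos H_s = −tan φ tan δ = -0.0438, giving H_s = 92.51°.
Sunrise is at 12 − H_s/15 = 12 − 6.167 = 5.833 h local solar time.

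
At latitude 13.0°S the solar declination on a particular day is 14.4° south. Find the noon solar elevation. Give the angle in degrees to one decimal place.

88.6°

At local solar noon the hour angle is zero, so the elevation is 90° − |φ − δ| = 90° − |-13.0° − (-14.4°)| = 90° − 1.4° = 88.6°.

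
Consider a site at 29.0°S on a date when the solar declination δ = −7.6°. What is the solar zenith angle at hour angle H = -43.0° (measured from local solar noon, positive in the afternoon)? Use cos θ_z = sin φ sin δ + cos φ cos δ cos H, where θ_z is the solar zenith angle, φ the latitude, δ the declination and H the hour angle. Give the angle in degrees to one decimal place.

cos θ_z = sin(-29.0°) sin(-7.6°) + cos(-29.0°) cos(-7.6°) cos(-43.00°) = 0.0641 + 0.6340 = 0.6981.
θ_z = arccos(0.6981) = 45.73°.

45.7°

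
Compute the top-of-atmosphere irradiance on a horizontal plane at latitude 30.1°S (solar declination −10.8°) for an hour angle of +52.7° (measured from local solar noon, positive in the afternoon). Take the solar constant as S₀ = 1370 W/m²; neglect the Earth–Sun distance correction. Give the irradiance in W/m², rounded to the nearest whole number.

834 W/m²

With φ = -30.1°, δ = -10.8°, H = 52.70°: sin φ sin δ = 0.0940, cos φ cos δ cos H = 0.5150, so cos θ_z = 0.6090.
Top-of-atmosphere irradiance = S₀ cos θ_z = 1370 × 0.6090 = 834.33 W/m².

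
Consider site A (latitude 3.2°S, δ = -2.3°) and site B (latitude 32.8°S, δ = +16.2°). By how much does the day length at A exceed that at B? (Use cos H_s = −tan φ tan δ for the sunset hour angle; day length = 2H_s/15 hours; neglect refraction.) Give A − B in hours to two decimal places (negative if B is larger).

A: H_s = arccos(−tan -3.2° · tan -2.3°) = 90.13°, so 2H_s/15 = 12.0173 h.
B: H_s = arccos(−tan -32.8° · tan 16.2°) = 79.21°, so 2H_s/15 = 10.5613 h.
A − B = 12.0173 − 10.5613 = 1.4560 h.

+1.46 h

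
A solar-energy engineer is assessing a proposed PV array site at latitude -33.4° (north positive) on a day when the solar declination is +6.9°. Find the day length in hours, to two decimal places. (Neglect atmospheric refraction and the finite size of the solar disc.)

11.39 hours

The sunset hour angle satisfies cos H_s = −tan φ tan δ = 0.0798, giving H_s = 85.42°.
Day length = 2 H_s / 15° h⁻¹ = 170.84° / 15 = 11.389 h.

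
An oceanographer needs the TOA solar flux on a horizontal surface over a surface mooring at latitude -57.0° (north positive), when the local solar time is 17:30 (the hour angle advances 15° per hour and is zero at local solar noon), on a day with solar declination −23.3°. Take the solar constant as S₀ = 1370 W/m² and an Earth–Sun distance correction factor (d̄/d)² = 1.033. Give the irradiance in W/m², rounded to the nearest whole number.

Hour angle H = 15° × (17.5 − 12) = 82.50°.
cos θ_z = sin φ sin δ + cos φ cos δ cos H = (-0.8387)(-0.3955) + (0.5446)(0.9184)(0.1305) = 0.3970.
Top-of-atmosphere irradiance = S₀ (d̄/d)² cos θ_z = 1370 × 1.033 × 0.3970 = 561.84 W/m².

562 W/m²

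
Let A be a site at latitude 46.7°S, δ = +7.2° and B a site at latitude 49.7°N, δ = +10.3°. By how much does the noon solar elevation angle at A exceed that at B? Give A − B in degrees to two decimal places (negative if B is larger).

A: 90° − |-46.7 − (7.2)| = 36.10°.
B: 90° − |49.7 − (10.3)| = 50.60°.
A − B = 36.10 − 50.60 = -14.50°.

-14.50°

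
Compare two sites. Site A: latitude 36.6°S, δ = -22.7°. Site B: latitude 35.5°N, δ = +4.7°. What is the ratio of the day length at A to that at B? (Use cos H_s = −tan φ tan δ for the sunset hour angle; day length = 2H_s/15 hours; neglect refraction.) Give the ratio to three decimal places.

1.158

A: H_s = arccos(−tan -36.6° · tan -22.7°) = 108.10°, so 2H_s/15 = 14.4133 h.
B: H_s = arccos(−tan 35.5° · tan 4.7°) = 93.36°, so 2H_s/15 = 12.4480 h.
Ratio A/B = 14.4133 / 12.4480 = 1.1579.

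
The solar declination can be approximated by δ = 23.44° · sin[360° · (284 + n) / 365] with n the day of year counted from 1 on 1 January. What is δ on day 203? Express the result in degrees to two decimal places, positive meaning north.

360 × (284 + 203) / 365 = 480.329°; sin(480.329°) = 0.8631.
δ = 23.44 × 0.8631 = 20.231° ≈ +20.23°.

+20.23°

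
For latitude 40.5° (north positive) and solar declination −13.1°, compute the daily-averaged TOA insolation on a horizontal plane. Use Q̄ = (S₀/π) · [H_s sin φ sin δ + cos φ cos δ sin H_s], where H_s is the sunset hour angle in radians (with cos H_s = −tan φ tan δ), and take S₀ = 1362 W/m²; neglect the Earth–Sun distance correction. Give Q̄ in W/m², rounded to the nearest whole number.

227 W/m²

The sunset hour angle satisfies cos H_s = −tan φ tan δ = 0.1988, giving H_s = 78.53°. In radians, H_s = 1.3706.
H_s sin φ sin δ = 1.3706 × 0.6494 × -0.2267 = -0.2018.
cos φ cos δ sin H_s = 0.7604 × 0.9740 × 0.9800 = 0.7258.
Q̄ = (1362/π) × (-0.2018 + 0.7258) = 433.54 × 0.5240 = 227.17 W/m².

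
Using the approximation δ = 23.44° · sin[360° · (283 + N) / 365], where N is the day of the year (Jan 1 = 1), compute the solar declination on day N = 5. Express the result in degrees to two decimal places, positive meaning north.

360 × (283 + 5) / 365 = 284.055°; sin(284.055°) = -0.9701.
δ = 23.44 × -0.9701 = -22.739° ≈ -22.74°.

-22.74°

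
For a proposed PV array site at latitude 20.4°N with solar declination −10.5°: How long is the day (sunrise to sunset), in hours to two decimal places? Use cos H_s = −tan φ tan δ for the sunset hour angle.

11.47 hours

−tan φ tan δ = −(0.3719)(-0.1853) = 0.0689; H_s = arccos(0.0689) = 86.05°.
Day length = 2 H_s / 15° h⁻¹ = 172.10° / 15 = 11.473 h.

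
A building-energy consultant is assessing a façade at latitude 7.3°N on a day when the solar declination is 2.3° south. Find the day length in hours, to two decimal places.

11.96 hours

cos H_s = −tan(7.3°) · tan(-2.3°) = 0.0051, so H_s = arccos(0.0051) = 89.71°.
Day length = 2 H_s / 15° h⁻¹ = 179.42° / 15 = 11.961 h.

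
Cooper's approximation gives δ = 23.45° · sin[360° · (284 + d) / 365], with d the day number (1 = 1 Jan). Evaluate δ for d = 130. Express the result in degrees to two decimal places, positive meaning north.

+17.52°

360 × (284 + 130) / 365 = 408.329°; sin(408.329°) = 0.7470.
δ = 23.45 × 0.7470 = 17.517° ≈ +17.52°.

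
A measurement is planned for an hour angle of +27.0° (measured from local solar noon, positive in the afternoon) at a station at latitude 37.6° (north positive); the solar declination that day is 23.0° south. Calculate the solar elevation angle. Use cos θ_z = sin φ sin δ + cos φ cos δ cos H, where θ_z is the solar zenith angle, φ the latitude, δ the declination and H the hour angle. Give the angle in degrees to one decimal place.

With φ = 37.6°, δ = -23.0°, H = 27.00°: sin φ sin δ = -0.2384, cos φ cos δ cos H = 0.6498, so cos θ_z = 0.4114.
θ_z = arccos(0.4114) = 65.71°, so the elevation is 90° − 65.71° = 24.29°.

24.3°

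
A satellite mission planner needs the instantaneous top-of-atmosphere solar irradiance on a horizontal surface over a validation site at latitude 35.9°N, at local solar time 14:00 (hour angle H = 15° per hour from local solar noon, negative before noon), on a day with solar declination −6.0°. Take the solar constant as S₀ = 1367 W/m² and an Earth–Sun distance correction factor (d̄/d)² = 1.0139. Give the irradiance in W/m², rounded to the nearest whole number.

Hour angle H = 15° × (14 − 12) = 30.00°.
With φ = 35.9°, δ = -6.0°, H = 30.00°: sin φ sin δ = -0.0613, cos φ cos δ cos H = 0.6977, so cos θ_z = 0.6364.
Top-of-atmosphere irradiance = S₀ (d̄/d)² cos θ_z = 1367 × 1.0139 × 0.6364 = 882.05 W/m².

882 W/m²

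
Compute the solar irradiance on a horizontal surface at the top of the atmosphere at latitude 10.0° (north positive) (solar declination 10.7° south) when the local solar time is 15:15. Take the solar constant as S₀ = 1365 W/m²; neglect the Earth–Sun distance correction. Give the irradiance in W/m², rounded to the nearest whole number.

827 W/m²

Hour angle H = 15° × (15.25 − 12) = 48.75°.
With φ = 10.0°, δ = -10.7°, H = 48.75°: sin φ sin δ = -0.0322, cos φ cos δ cos H = 0.6380, so cos θ_z = 0.6058.
Top-of-atmosphere irradiance = S₀ cos θ_z = 1365 × 0.6058 = 826.92 W/m².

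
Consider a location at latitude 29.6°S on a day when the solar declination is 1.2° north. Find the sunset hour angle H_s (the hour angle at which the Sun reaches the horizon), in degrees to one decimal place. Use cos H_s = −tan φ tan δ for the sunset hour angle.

89.3°

−tan φ tan δ = −(-0.5681)(0.0209) = 0.0119; H_s = arccos(0.0119) = 89.32°.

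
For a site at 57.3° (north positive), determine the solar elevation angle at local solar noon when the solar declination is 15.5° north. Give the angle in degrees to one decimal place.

At local solar noon the hour angle is zero, so the elevation is 90° − |φ − δ| = 90° − |57.3° − (15.5°)| = 90° − 41.8° = 48.2°.

48.2°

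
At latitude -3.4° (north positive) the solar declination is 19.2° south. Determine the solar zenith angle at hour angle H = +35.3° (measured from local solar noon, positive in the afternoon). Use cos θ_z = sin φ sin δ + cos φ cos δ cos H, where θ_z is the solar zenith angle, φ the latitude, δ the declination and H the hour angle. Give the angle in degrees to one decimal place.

37.9°

With φ = -3.4°, δ = -19.2°, H = 35.30°: sin φ sin δ = 0.0195, cos φ cos δ cos H = 0.7694, so cos θ_z = 0.7889.
θ_z = arccos(0.7889) = 37.92°.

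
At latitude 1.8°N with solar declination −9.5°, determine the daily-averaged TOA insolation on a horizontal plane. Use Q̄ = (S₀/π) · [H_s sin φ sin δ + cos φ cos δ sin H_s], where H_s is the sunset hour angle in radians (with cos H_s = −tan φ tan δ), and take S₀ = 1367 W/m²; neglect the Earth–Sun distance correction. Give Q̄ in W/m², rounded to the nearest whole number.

cos H_s = −tan(1.8°) · tan(-9.5°) = 0.0053, so H_s = arccos(0.0053) = 89.70°. In radians, H_s = 1.5656.
H_s sin φ sin δ = 1.5656 × 0.0314 × -0.1650 = -0.0081.
cos φ cos δ sin H_s = 0.9995 × 0.9863 × 1.0000 = 0.9858.
Q̄ = (1367/π) × (-0.0081 + 0.9858) = 435.13 × 0.9777 = 425.43 W/m².

425 W/m²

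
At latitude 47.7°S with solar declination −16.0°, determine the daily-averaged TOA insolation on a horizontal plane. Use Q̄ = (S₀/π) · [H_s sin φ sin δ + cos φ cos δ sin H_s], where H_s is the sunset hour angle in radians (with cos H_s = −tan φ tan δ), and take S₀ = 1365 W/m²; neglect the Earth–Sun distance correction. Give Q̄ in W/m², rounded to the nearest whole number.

434 W/m²

cos H_s = −tan(-47.7°) · tan(-16.0°) = -0.3151, so H_s = arccos(-0.3151) = 108.37°. In radians, H_s = 1.8914.
H_s sin φ sin δ = 1.8914 × -0.7396 × -0.2756 = 0.3855.
cos φ cos δ sin H_s = 0.6730 × 0.9613 × 0.9490 = 0.6140.
Q̄ = (1365/π) × (0.3855 + 0.6140) = 434.49 × 0.9995 = 434.27 W/m².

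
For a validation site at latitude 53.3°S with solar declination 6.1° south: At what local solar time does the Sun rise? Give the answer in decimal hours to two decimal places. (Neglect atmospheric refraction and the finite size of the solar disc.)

The sunset hour angle satisfies cos H_s = −tan φ tan δ = -0.1434, giving H_s = 98.24°.
Sunrise is at 12 − H_s/15 = 12 − 6.549 = 5.451 h local solar time.

5.45 h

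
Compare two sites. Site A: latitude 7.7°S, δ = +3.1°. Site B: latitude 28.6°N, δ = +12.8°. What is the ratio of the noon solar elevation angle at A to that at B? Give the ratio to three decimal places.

A: 90° − |-7.7 − (3.1)| = 79.20°.
B: 90° − |28.6 − (12.8)| = 74.20°.
Ratio A/B = 79.2000 / 74.2000 = 1.0674.

1.067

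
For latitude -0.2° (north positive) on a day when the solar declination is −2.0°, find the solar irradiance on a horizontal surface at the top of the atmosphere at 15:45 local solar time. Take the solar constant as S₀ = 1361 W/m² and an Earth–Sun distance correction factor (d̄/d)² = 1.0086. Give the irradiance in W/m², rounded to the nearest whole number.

Hour angle H = 15° × (15.75 − 12) = 56.25°.
With φ = -0.2°, δ = -2.0°, H = 56.25°: sin φ sin δ = 0.0001, cos φ cos δ cos H = 0.5552, so cos θ_z = 0.5553.
Top-of-atmosphere irradiance = S₀ (d̄/d)² cos θ_z = 1361 × 1.0086 × 0.5553 = 762.26 W/m².

762 W/m²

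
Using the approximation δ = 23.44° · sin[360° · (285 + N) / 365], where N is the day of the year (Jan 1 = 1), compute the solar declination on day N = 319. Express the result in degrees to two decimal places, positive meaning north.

360 × (285 + 319) / 365 = 595.726°; sin(595.726°) = -0.8264.
δ = 23.44 × -0.8264 = -19.371° ≈ -19.37°.

-19.37°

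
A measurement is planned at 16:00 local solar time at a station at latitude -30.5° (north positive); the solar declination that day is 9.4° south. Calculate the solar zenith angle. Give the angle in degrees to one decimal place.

Hour angle H = 15° × (16 − 12) = 60.00°.
cos θ_z = sin(-30.5°) sin(-9.4°) + cos(-30.5°) cos(-9.4°) cos(60.00°) = 0.0829 + 0.4250 = 0.5079.
θ_z = arccos(0.5079) = 59.48°.

59.5°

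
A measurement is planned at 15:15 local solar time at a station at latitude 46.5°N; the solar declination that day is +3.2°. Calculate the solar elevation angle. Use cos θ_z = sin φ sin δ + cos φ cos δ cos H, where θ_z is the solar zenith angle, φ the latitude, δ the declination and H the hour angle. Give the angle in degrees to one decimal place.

29.6°

Hour angle H = 15° × (15.25 − 12) = 48.75°.
cos θ_z = sin φ sin δ + cos φ cos δ cos H = (0.7254)(0.0558) + (0.6884)(0.9984)(0.6593) = 0.4936.
θ_z = arccos(0.4936) = 60.42°, so the elevation is 90° − 60.42° = 29.58°.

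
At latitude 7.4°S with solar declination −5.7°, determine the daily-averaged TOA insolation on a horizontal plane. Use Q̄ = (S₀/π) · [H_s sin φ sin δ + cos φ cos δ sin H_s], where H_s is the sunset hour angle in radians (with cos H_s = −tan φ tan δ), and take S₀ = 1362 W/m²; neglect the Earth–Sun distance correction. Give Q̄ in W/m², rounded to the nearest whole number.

437 W/m²

The sunset hour angle satisfies cos H_s = −tan φ tan δ = -0.0130, giving H_s = 90.74°. In radians, H_s = 1.5837.
H_s sin φ sin δ = 1.5837 × -0.1288 × -0.0993 = 0.0203.
cos φ cos δ sin H_s = 0.9917 × 0.9951 × 0.9999 = 0.9867.
Q̄ = (1362/π) × (0.0203 + 0.9867) = 433.54 × 1.0070 = 436.57 W/m².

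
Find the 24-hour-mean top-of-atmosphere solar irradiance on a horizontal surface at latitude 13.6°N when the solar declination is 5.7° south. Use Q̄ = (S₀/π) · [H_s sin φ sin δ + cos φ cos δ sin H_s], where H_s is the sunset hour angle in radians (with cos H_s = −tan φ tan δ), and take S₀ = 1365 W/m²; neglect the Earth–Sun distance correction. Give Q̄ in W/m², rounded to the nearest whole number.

cos H_s = −tan(13.6°) · tan(-5.7°) = 0.0241, so H_s = arccos(0.0241) = 88.62°. In radians, H_s = 1.5467.
H_s sin φ sin δ = 1.5467 × 0.2351 × -0.0993 = -0.0361.
cos φ cos δ sin H_s = 0.9720 × 0.9951 × 0.9997 = 0.9669.
Q̄ = (1365/π) × (-0.0361 + 0.9669) = 434.49 × 0.9308 = 404.42 W/m².

404 W/m²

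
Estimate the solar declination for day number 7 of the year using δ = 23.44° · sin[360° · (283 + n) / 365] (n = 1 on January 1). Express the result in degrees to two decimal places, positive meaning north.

-22.53°

360 × (283 + 7) / 365 = 286.027°; sin(286.027°) = -0.9611.
δ = 23.44 × -0.9611 = -22.528° ≈ -22.53°.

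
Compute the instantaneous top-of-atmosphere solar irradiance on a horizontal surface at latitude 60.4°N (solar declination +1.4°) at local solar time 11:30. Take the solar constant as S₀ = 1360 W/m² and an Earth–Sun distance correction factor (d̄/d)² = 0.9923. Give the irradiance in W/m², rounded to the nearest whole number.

Hour angle H = 15° × (11.5 − 12) = -7.50°.
cos θ_z = sin φ sin δ + cos φ cos δ cos H = (0.8695)(0.0244) + (0.4939)(0.9997)(0.9914) = 0.5107.
Top-of-atmosphere irradiance = S₀ (d̄/d)² cos θ_z = 1360 × 0.9923 × 0.5107 = 689.20 W/m².

689 W/m²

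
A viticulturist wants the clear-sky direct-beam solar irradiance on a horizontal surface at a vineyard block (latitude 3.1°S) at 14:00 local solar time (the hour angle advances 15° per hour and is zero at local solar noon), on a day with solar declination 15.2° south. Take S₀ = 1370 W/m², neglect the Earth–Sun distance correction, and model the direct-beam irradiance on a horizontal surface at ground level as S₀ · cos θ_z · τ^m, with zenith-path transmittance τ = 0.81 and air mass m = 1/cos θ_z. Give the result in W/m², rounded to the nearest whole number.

907 W/m²

Hour angle H = 15° × (14 − 12) = 30.00°.
cos θ_z = sin(-3.1°) sin(-15.2°) + cos(-3.1°) cos(-15.2°) cos(30.00°) = 0.0142 + 0.8345 = 0.8487.
Air mass m = 1/cos θ_z = 1/0.8487 = 1.178; τ^m = 0.81^1.178 = 0.7802.
Surface direct beam = 1370 × 0.8487 × 0.7802 = 907.15 W/m².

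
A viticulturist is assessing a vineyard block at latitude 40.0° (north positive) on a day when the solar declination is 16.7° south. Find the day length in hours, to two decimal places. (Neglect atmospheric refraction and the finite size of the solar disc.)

The sunset hour angle satisfies cos H_s = −tan φ tan δ = 0.2517, giving H_s = 75.42°.
Day length = 2 H_s / 15° h⁻¹ = 150.84° / 15 = 10.056 h.

10.06 hours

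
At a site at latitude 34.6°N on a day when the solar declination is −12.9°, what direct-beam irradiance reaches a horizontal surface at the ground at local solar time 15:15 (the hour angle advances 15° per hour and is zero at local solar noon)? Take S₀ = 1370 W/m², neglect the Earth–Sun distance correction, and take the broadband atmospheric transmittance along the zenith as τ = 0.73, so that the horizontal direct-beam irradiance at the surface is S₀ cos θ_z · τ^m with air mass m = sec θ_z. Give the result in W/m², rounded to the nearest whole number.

Hour angle H = 15° × (15.25 − 12) = 48.75°.
cos θ_z = sin φ sin δ + cos φ cos δ cos H = (0.5678)(-0.2233) + (0.8231)(0.9748)(0.6593) = 0.4022.
Air mass m = 1/cos θ_z = 1/0.4022 = 2.486; τ^m = 0.73^2.486 = 0.4573.
Surface direct beam = 1370 × 0.4022 × 0.4573 = 251.98 W/m².

252 W/m²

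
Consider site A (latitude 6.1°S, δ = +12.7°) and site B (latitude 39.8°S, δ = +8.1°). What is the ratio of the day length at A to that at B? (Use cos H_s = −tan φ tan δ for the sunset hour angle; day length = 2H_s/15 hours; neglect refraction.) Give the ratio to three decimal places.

1.065

A: H_s = arccos(−tan -6.1° · tan 12.7°) = 88.62°, so 2H_s/15 = 11.8160 h.
B: H_s = arccos(−tan -39.8° · tan 8.1°) = 83.19°, so 2H_s/15 = 11.0920 h.
Ratio A/B = 11.8160 / 11.0920 = 1.0653.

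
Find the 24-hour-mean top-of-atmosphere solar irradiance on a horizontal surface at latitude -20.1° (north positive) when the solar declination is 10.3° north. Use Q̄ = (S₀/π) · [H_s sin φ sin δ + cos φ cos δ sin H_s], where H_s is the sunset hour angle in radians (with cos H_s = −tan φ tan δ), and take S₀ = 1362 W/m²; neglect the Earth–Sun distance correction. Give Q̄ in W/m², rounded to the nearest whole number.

360 W/m²

−tan φ tan δ = −(-0.3659)(0.1817) = 0.0665; H_s = arccos(0.0665) = 86.19°. In radians, H_s = 1.5043.
H_s sin φ sin δ = 1.5043 × -0.3437 × 0.1788 = -0.0924.
cos φ cos δ sin H_s = 0.9391 × 0.9839 × 0.9978 = 0.9219.
Q̄ = (1362/π) × (-0.0924 + 0.9219) = 433.54 × 0.8295 = 359.62 W/m².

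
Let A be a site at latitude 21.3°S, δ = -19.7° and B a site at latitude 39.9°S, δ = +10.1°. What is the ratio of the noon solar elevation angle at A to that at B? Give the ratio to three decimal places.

2.210

A: 90° − |-21.3 − (-19.7)| = 88.40°.
B: 90° − |-39.9 − (10.1)| = 40.00°.
Ratio A/B = 88.4000 / 40.0000 = 2.2100.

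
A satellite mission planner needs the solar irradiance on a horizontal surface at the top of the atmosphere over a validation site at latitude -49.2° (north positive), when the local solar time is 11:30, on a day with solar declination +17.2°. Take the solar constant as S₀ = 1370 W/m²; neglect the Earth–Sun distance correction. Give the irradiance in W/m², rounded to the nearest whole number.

Hour angle H = 15° × (11.5 − 12) = -7.50°.
With φ = -49.2°, δ = 17.2°, H = -7.50°: sin φ sin δ = -0.2238, cos φ cos δ cos H = 0.6189, so cos θ_z = 0.3951.
Top-of-atmosphere irradiance = S₀ cos θ_z = 1370 × 0.3951 = 541.29 W/m².

541 W/m²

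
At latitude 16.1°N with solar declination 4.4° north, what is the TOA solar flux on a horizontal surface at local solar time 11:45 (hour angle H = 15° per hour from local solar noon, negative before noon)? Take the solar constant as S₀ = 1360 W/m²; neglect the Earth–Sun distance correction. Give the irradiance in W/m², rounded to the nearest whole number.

1329 W/m²

Hour angle H = 15° × (11.75 − 12) = -3.75°.
cos θ_z = sin φ sin δ + cos φ cos δ cos H = (0.2773)(0.0767) + (0.9608)(0.9971)(0.9979) = 0.9773.
Top-of-atmosphere irradiance = S₀ cos θ_z = 1360 × 0.9773 = 1329.13 W/m².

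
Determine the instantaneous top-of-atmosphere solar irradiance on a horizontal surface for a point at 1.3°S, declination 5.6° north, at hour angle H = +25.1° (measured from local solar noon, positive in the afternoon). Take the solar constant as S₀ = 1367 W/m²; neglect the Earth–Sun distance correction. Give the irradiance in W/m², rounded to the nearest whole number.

With φ = -1.3°, δ = 5.6°, H = 25.10°: sin φ sin δ = -0.0022, cos φ cos δ cos H = 0.9010, so cos θ_z = 0.8988.
Top-of-atmosphere irradiance = S₀ cos θ_z = 1367 × 0.8988 = 1228.66 W/m².

1229 W/m²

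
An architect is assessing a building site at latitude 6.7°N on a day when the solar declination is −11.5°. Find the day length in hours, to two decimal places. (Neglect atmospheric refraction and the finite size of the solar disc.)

cos H_s = −tan(6.7°) · tan(-11.5°) = 0.0239, so H_s = arccos(0.0239) = 88.63°.
Day length = 2 H_s / 15° h⁻¹ = 177.26° / 15 = 11.817 h.

11.82 hours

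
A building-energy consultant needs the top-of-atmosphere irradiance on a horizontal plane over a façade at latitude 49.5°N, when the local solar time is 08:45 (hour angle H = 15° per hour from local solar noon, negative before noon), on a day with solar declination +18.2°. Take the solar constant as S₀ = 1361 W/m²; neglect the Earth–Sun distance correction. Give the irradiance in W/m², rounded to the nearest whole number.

877 W/m²

Hour angle H = 15° × (8.75 − 12) = -48.75°.
cos θ_z = sin(49.5°) sin(18.2°) + cos(49.5°) cos(18.2°) cos(-48.75°) = 0.2375 + 0.4068 = 0.6443.
Top-of-atmosphere irradiance = S₀ cos θ_z = 1361 × 0.6443 = 876.89 W/m².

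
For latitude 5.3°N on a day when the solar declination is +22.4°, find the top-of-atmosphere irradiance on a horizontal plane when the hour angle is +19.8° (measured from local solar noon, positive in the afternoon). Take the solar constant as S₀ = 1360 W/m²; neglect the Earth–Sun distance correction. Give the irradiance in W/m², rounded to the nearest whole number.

1226 W/m²

cos θ_z = sin φ sin δ + cos φ cos δ cos H = (0.0924)(0.3811) + (0.9957)(0.9245)(0.9409) = 0.9013.
Top-of-atmosphere irradiance = S₀ cos θ_z = 1360 × 0.9013 = 1225.77 W/m².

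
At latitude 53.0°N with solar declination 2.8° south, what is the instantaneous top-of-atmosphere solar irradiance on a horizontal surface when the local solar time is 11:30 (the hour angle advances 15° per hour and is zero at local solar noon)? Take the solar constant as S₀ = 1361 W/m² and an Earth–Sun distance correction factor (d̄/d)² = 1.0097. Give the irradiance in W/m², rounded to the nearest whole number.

Hour angle H = 15° × (11.5 − 12) = -7.50°.
With φ = 53.0°, δ = -2.8°, H = -7.50°: sin φ sin δ = -0.0390, cos φ cos δ cos H = 0.5960, so cos θ_z = 0.5570.
Top-of-atmosphere irradiance = S₀ (d̄/d)² cos θ_z = 1361 × 1.0097 × 0.5570 = 765.43 W/m².

765 W/m²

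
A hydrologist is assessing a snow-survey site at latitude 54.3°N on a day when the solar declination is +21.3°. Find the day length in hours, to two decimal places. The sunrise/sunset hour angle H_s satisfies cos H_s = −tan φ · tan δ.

16.38 hours

cos H_s = −tan(54.3°) · tan(21.3°) = -0.5426, so H_s = arccos(-0.5426) = 122.86°.
Day length = 2 H_s / 15° h⁻¹ = 245.72° / 15 = 16.381 h.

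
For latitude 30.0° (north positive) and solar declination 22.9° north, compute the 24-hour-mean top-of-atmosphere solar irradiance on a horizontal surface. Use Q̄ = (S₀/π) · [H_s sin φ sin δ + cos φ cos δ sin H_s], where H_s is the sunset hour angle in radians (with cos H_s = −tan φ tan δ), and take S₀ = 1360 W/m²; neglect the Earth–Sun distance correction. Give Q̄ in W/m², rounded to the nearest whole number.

−tan φ tan δ = −(0.5774)(0.4224) = -0.2439; H_s = arccos(-0.2439) = 104.12°. In radians, H_s = 1.8172.
H_s sin φ sin δ = 1.8172 × 0.5000 × 0.3891 = 0.3535.
cos φ cos δ sin H_s = 0.8660 × 0.9212 × 0.9698 = 0.7737.
Q̄ = (1360/π) × (0.3535 + 0.7737) = 432.90 × 1.1272 = 487.96 W/m².

488 W/m²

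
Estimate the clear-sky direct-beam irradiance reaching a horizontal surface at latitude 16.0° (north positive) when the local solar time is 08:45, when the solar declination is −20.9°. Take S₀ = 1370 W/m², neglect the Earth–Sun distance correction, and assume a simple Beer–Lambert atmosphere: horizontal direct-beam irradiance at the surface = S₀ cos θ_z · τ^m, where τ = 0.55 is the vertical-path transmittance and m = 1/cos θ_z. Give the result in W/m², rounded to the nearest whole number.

202 W/m²

Hour angle H = 15° × (8.75 − 12) = -48.75°.
cos θ_z = sin φ sin δ + cos φ cos δ cos H = (0.2756)(-0.3567) + (0.9613)(0.9342)(0.6593) = 0.4938.
Air mass m = 1/cos θ_z = 1/0.4938 = 2.025; τ^m = 0.55^2.025 = 0.2980.
Surface direct beam = 1370 × 0.4938 × 0.2980 = 201.60 W/m².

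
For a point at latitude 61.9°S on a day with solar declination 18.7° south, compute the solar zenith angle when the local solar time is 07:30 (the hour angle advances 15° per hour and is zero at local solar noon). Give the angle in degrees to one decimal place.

Hour angle H = 15° × (7.5 − 12) = -67.50°.
With φ = -61.9°, δ = -18.7°, H = -67.50°: sin φ sin δ = 0.2828, cos φ cos δ cos H = 0.1707, so cos θ_z = 0.4535.
θ_z = arccos(0.4535) = 63.03°.

63.0°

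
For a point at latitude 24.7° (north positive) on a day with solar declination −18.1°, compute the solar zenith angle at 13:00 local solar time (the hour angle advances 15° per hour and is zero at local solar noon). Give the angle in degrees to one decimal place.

Hour angle H = 15° × (13 − 12) = 15.00°.
cos θ_z = sin φ sin δ + cos φ cos δ cos H = (0.4179)(-0.3107) + (0.9085)(0.9505)(0.9659) = 0.7042.
θ_z = arccos(0.7042) = 45.24°.

45.2°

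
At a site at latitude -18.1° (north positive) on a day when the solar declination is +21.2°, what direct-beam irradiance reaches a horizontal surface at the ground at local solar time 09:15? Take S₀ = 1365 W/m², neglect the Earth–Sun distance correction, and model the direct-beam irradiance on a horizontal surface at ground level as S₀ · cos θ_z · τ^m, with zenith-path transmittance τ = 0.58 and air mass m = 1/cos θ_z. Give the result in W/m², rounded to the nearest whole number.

283 W/m²

Hour angle H = 15° × (9.25 − 12) = -41.25°.
With φ = -18.1°, δ = 21.2°, H = -41.25°: sin φ sin δ = -0.1123, cos φ cos δ cos H = 0.6663, so cos θ_z = 0.5540.
Air mass m = 1/cos θ_z = 1/0.5540 = 1.805; τ^m = 0.58^1.805 = 0.3741.
Surface direct beam = 1365 × 0.5540 × 0.3741 = 282.90 W/m².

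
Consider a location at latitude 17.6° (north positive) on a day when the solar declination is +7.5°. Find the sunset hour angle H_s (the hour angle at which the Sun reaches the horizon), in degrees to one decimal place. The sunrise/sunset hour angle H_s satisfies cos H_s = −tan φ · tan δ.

−tan φ tan δ = −(0.3172)(0.1317) = -0.0418; H_s = arccos(-0.0418) = 92.40°.

92.4°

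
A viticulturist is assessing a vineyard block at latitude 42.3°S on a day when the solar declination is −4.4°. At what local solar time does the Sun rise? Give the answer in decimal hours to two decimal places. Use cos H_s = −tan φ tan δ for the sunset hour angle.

5.73 h

cos H_s = −tan(-42.3°) · tan(-4.4°) = -0.0700, so H_s = arccos(-0.0700) = 94.01°.
Sunrise is at 12 − H_s/15 = 12 − 6.267 = 5.733 h local solar time.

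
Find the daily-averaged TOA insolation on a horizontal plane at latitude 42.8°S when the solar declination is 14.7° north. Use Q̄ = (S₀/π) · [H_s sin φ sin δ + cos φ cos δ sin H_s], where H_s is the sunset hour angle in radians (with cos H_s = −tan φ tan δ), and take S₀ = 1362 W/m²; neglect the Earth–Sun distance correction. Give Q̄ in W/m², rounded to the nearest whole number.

199 W/m²

The sunset hour angle satisfies cos H_s = −tan φ tan δ = 0.2429, giving H_s = 75.94°. In radians, H_s = 1.3254.
H_s sin φ sin δ = 1.3254 × -0.6794 × 0.2538 = -0.2285.
cos φ cos δ sin H_s = 0.7337 × 0.9673 × 0.9700 = 0.6884.
Q̄ = (1362/π) × (-0.2285 + 0.6884) = 433.54 × 0.4599 = 199.39 W/m².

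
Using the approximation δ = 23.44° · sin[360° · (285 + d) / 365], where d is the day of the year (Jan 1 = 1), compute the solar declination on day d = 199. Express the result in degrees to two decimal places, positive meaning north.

+20.82°

360 × (285 + 199) / 365 = 477.370°; sin(477.370°) = 0.8881.
δ = 23.44 × 0.8881 = 20.817° ≈ +20.82°.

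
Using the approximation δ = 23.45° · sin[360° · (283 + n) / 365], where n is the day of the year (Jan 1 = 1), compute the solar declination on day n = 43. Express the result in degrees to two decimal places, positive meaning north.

-14.59°

360 × (283 + 43) / 365 = 321.534°; sin(321.534°) = -0.6221.
δ = 23.45 × -0.6221 = -14.588° ≈ -14.59°.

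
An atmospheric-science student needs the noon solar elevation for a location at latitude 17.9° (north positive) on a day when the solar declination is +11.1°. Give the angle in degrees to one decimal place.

83.2°

At local solar noon the hour angle is zero, so the elevation is 90° − |φ − δ| = 90° − |17.9° − (11.1°)| = 90° − 6.8° = 83.2°.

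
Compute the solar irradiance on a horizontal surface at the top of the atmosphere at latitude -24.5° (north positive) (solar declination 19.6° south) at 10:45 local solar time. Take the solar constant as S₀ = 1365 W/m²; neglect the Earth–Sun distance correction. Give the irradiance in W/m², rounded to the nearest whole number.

1298 W/m²

Hour angle H = 15° × (10.75 − 12) = -18.75°.
With φ = -24.5°, δ = -19.6°, H = -18.75°: sin φ sin δ = 0.1391, cos φ cos δ cos H = 0.8117, so cos θ_z = 0.9508.
Top-of-atmosphere irradiance = S₀ cos θ_z = 1365 × 0.9508 = 1297.84 W/m².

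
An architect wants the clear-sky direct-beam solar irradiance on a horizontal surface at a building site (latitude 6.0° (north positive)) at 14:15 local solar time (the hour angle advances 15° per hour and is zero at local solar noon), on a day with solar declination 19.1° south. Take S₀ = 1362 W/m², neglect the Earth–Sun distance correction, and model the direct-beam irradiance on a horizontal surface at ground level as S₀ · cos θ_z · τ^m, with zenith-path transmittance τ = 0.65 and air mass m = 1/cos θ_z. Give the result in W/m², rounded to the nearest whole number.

Hour angle H = 15° × (14.25 − 12) = 33.75°.
With φ = 6.0°, δ = -19.1°, H = 33.75°: sin φ sin δ = -0.0342, cos φ cos δ cos H = 0.7814, so cos θ_z = 0.7472.
Air mass m = 1/cos θ_z = 1/0.7472 = 1.338; τ^m = 0.65^1.338 = 0.5619.
Surface direct beam = 1362 × 0.7472 × 0.5619 = 571.84 W/m².

572 W/m²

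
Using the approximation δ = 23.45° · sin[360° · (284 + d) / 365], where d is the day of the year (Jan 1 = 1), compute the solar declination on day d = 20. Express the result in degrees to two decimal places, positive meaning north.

360 × (284 + 20) / 365 = 299.836°; sin(299.836°) = -0.8675.
δ = 23.45 × -0.8675 = -20.343° ≈ -20.34°.

-20.34°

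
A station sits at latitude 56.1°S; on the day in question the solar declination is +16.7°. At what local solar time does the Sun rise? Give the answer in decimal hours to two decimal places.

7.77 h

The sunset hour angle satisfies cos H_s = −tan φ tan δ = 0.4465, giving H_s = 63.48°.
Sunrise is at 12 − H_s/15 = 12 − 4.232 = 7.768 h local solar time.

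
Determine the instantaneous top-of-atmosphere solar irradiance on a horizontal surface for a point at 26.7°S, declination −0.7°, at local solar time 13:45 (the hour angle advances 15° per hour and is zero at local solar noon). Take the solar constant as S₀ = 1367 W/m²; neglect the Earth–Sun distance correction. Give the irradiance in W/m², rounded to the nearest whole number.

1103 W/m²

Hour angle H = 15° × (13.75 − 12) = 26.25°.
With φ = -26.7°, δ = -0.7°, H = 26.25°: sin φ sin δ = 0.0055, cos φ cos δ cos H = 0.8012, so cos θ_z = 0.8067.
Top-of-atmosphere irradiance = S₀ cos θ_z = 1367 × 0.8067 = 1102.76 W/m².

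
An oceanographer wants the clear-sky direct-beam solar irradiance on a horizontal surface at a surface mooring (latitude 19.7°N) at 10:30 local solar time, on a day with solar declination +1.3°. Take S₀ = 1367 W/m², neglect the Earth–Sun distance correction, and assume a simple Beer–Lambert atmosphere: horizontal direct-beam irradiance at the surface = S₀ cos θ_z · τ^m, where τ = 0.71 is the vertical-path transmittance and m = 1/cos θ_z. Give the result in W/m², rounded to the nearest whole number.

812 W/m²

Hour angle H = 15° × (10.5 − 12) = -22.50°.
cos θ_z = sin(19.7°) sin(1.3°) + cos(19.7°) cos(1.3°) cos(-22.50°) = 0.0076 + 0.8696 = 0.8772.
Air mass m = 1/cos θ_z = 1/0.8772 = 1.140; τ^m = 0.71^1.140 = 0.6768.
Surface direct beam = 1367 × 0.8772 × 0.6768 = 811.57 W/m².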